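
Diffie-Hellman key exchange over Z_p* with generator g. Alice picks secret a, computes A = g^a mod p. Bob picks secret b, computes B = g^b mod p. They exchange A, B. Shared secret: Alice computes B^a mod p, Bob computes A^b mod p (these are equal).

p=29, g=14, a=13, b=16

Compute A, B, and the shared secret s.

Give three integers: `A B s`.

A = 14^13 mod 29  (bits of 13 = 1101)
  bit 0 = 1: r = r^2 * 14 mod 29 = 1^2 * 14 = 1*14 = 14
  bit 1 = 1: r = r^2 * 14 mod 29 = 14^2 * 14 = 22*14 = 18
  bit 2 = 0: r = r^2 mod 29 = 18^2 = 5
  bit 3 = 1: r = r^2 * 14 mod 29 = 5^2 * 14 = 25*14 = 2
  -> A = 2
B = 14^16 mod 29  (bits of 16 = 10000)
  bit 0 = 1: r = r^2 * 14 mod 29 = 1^2 * 14 = 1*14 = 14
  bit 1 = 0: r = r^2 mod 29 = 14^2 = 22
  bit 2 = 0: r = r^2 mod 29 = 22^2 = 20
  bit 3 = 0: r = r^2 mod 29 = 20^2 = 23
  bit 4 = 0: r = r^2 mod 29 = 23^2 = 7
  -> B = 7
s = B^a = 7^13 mod 29  (bits of 13 = 1101)
  bit 0 = 1: r = r^2 * 7 mod 29 = 1^2 * 7 = 1*7 = 7
  bit 1 = 1: r = r^2 * 7 mod 29 = 7^2 * 7 = 20*7 = 24
  bit 2 = 0: r = r^2 mod 29 = 24^2 = 25
  bit 3 = 1: r = r^2 * 7 mod 29 = 25^2 * 7 = 16*7 = 25
  -> s = B^a = 25

Answer: 2 7 25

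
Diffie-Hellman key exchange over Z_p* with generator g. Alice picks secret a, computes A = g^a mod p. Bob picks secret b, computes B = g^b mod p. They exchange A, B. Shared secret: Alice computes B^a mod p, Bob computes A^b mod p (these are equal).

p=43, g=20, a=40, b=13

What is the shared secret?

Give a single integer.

A = 20^40 mod 43  (bits of 40 = 101000)
  bit 0 = 1: r = r^2 * 20 mod 43 = 1^2 * 20 = 1*20 = 20
  bit 1 = 0: r = r^2 mod 43 = 20^2 = 13
  bit 2 = 1: r = r^2 * 20 mod 43 = 13^2 * 20 = 40*20 = 26
  bit 3 = 0: r = r^2 mod 43 = 26^2 = 31
  bit 4 = 0: r = r^2 mod 43 = 31^2 = 15
  bit 5 = 0: r = r^2 mod 43 = 15^2 = 10
  -> A = 10
B = 20^13 mod 43  (bits of 13 = 1101)
  bit 0 = 1: r = r^2 * 20 mod 43 = 1^2 * 20 = 1*20 = 20
  bit 1 = 1: r = r^2 * 20 mod 43 = 20^2 * 20 = 13*20 = 2
  bit 2 = 0: r = r^2 mod 43 = 2^2 = 4
  bit 3 = 1: r = r^2 * 20 mod 43 = 4^2 * 20 = 16*20 = 19
  -> B = 19
s = B^a = 19^40 mod 43  (bits of 40 = 101000)
  bit 0 = 1: r = r^2 * 19 mod 43 = 1^2 * 19 = 1*19 = 19
  bit 1 = 0: r = r^2 mod 43 = 19^2 = 17
  bit 2 = 1: r = r^2 * 19 mod 43 = 17^2 * 19 = 31*19 = 30
  bit 3 = 0: r = r^2 mod 43 = 30^2 = 40
  bit 4 = 0: r = r^2 mod 43 = 40^2 = 9
  bit 5 = 0: r = r^2 mod 43 = 9^2 = 38
  -> s = B^a = 38

Answer: 38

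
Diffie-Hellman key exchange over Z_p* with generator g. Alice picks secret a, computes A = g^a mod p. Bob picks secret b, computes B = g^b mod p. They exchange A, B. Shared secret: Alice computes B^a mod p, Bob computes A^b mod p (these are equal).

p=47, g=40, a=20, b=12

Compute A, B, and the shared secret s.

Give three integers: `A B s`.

A = 40^20 mod 47  (bits of 20 = 10100)
  bit 0 = 1: r = r^2 * 40 mod 47 = 1^2 * 40 = 1*40 = 40
  bit 1 = 0: r = r^2 mod 47 = 40^2 = 2
  bit 2 = 1: r = r^2 * 40 mod 47 = 2^2 * 40 = 4*40 = 19
  bit 3 = 0: r = r^2 mod 47 = 19^2 = 32
  bit 4 = 0: r = r^2 mod 47 = 32^2 = 37
  -> A = 37
B = 40^12 mod 47  (bits of 12 = 1100)
  bit 0 = 1: r = r^2 * 40 mod 47 = 1^2 * 40 = 1*40 = 40
  bit 1 = 1: r = r^2 * 40 mod 47 = 40^2 * 40 = 2*40 = 33
  bit 2 = 0: r = r^2 mod 47 = 33^2 = 8
  bit 3 = 0: r = r^2 mod 47 = 8^2 = 17
  -> B = 17
s = B^a = 17^20 mod 47  (bits of 20 = 10100)
  bit 0 = 1: r = r^2 * 17 mod 47 = 1^2 * 17 = 1*17 = 17
  bit 1 = 0: r = r^2 mod 47 = 17^2 = 7
  bit 2 = 1: r = r^2 * 17 mod 47 = 7^2 * 17 = 2*17 = 34
  bit 3 = 0: r = r^2 mod 47 = 34^2 = 28
  bit 4 = 0: r = r^2 mod 47 = 28^2 = 32
  -> s = B^a = 32

Answer: 37 17 32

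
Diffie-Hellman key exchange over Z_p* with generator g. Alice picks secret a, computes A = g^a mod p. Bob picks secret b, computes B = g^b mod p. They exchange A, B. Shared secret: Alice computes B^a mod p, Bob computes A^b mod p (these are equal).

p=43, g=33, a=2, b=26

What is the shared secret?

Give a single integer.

A = 33^2 mod 43  (bits of 2 = 10)
  bit 0 = 1: r = r^2 * 33 mod 43 = 1^2 * 33 = 1*33 = 33
  bit 1 = 0: r = r^2 mod 43 = 33^2 = 14
  -> A = 14
B = 33^26 mod 43  (bits of 26 = 11010)
  bit 0 = 1: r = r^2 * 33 mod 43 = 1^2 * 33 = 1*33 = 33
  bit 1 = 1: r = r^2 * 33 mod 43 = 33^2 * 33 = 14*33 = 32
  bit 2 = 0: r = r^2 mod 43 = 32^2 = 35
  bit 3 = 1: r = r^2 * 33 mod 43 = 35^2 * 33 = 21*33 = 5
  bit 4 = 0: r = r^2 mod 43 = 5^2 = 25
  -> B = 25
s = B^a = 25^2 mod 43  (bits of 2 = 10)
  bit 0 = 1: r = r^2 * 25 mod 43 = 1^2 * 25 = 1*25 = 25
  bit 1 = 0: r = r^2 mod 43 = 25^2 = 23
  -> s = B^a = 23

Answer: 23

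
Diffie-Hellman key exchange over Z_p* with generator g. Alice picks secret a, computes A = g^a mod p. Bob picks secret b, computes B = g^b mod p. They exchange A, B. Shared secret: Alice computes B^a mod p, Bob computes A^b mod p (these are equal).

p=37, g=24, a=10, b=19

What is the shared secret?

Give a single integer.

Answer: 4

Derivation:
A = 24^10 mod 37  (bits of 10 = 1010)
  bit 0 = 1: r = r^2 * 24 mod 37 = 1^2 * 24 = 1*24 = 24
  bit 1 = 0: r = r^2 mod 37 = 24^2 = 21
  bit 2 = 1: r = r^2 * 24 mod 37 = 21^2 * 24 = 34*24 = 2
  bit 3 = 0: r = r^2 mod 37 = 2^2 = 4
  -> A = 4
B = 24^19 mod 37  (bits of 19 = 10011)
  bit 0 = 1: r = r^2 * 24 mod 37 = 1^2 * 24 = 1*24 = 24
  bit 1 = 0: r = r^2 mod 37 = 24^2 = 21
  bit 2 = 0: r = r^2 mod 37 = 21^2 = 34
  bit 3 = 1: r = r^2 * 24 mod 37 = 34^2 * 24 = 9*24 = 31
  bit 4 = 1: r = r^2 * 24 mod 37 = 31^2 * 24 = 36*24 = 13
  -> B = 13
s = B^a = 13^10 mod 37  (bits of 10 = 1010)
  bit 0 = 1: r = r^2 * 13 mod 37 = 1^2 * 13 = 1*13 = 13
  bit 1 = 0: r = r^2 mod 37 = 13^2 = 21
  bit 2 = 1: r = r^2 * 13 mod 37 = 21^2 * 13 = 34*13 = 35
  bit 3 = 0: r = r^2 mod 37 = 35^2 = 4
  -> s = B^a = 4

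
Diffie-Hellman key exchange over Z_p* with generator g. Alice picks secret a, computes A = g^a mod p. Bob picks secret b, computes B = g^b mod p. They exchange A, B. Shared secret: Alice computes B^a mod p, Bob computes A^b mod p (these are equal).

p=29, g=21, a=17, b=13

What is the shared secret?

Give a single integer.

Answer: 3

Derivation:
A = 21^17 mod 29  (bits of 17 = 10001)
  bit 0 = 1: r = r^2 * 21 mod 29 = 1^2 * 21 = 1*21 = 21
  bit 1 = 0: r = r^2 mod 29 = 21^2 = 6
  bit 2 = 0: r = r^2 mod 29 = 6^2 = 7
  bit 3 = 0: r = r^2 mod 29 = 7^2 = 20
  bit 4 = 1: r = r^2 * 21 mod 29 = 20^2 * 21 = 23*21 = 19
  -> A = 19
B = 21^13 mod 29  (bits of 13 = 1101)
  bit 0 = 1: r = r^2 * 21 mod 29 = 1^2 * 21 = 1*21 = 21
  bit 1 = 1: r = r^2 * 21 mod 29 = 21^2 * 21 = 6*21 = 10
  bit 2 = 0: r = r^2 mod 29 = 10^2 = 13
  bit 3 = 1: r = r^2 * 21 mod 29 = 13^2 * 21 = 24*21 = 11
  -> B = 11
s = B^a = 11^17 mod 29  (bits of 17 = 10001)
  bit 0 = 1: r = r^2 * 11 mod 29 = 1^2 * 11 = 1*11 = 11
  bit 1 = 0: r = r^2 mod 29 = 11^2 = 5
  bit 2 = 0: r = r^2 mod 29 = 5^2 = 25
  bit 3 = 0: r = r^2 mod 29 = 25^2 = 16
  bit 4 = 1: r = r^2 * 11 mod 29 = 16^2 * 11 = 24*11 = 3
  -> s = B^a = 3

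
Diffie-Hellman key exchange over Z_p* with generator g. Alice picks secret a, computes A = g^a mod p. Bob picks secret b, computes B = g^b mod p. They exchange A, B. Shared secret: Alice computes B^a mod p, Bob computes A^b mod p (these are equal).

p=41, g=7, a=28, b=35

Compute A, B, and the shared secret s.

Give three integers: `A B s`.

A = 7^28 mod 41  (bits of 28 = 11100)
  bit 0 = 1: r = r^2 * 7 mod 41 = 1^2 * 7 = 1*7 = 7
  bit 1 = 1: r = r^2 * 7 mod 41 = 7^2 * 7 = 8*7 = 15
  bit 2 = 1: r = r^2 * 7 mod 41 = 15^2 * 7 = 20*7 = 17
  bit 3 = 0: r = r^2 mod 41 = 17^2 = 2
  bit 4 = 0: r = r^2 mod 41 = 2^2 = 4
  -> A = 4
B = 7^35 mod 41  (bits of 35 = 100011)
  bit 0 = 1: r = r^2 * 7 mod 41 = 1^2 * 7 = 1*7 = 7
  bit 1 = 0: r = r^2 mod 41 = 7^2 = 8
  bit 2 = 0: r = r^2 mod 41 = 8^2 = 23
  bit 3 = 0: r = r^2 mod 41 = 23^2 = 37
  bit 4 = 1: r = r^2 * 7 mod 41 = 37^2 * 7 = 16*7 = 30
  bit 5 = 1: r = r^2 * 7 mod 41 = 30^2 * 7 = 39*7 = 27
  -> B = 27
s = B^a = 27^28 mod 41  (bits of 28 = 11100)
  bit 0 = 1: r = r^2 * 27 mod 41 = 1^2 * 27 = 1*27 = 27
  bit 1 = 1: r = r^2 * 27 mod 41 = 27^2 * 27 = 32*27 = 3
  bit 2 = 1: r = r^2 * 27 mod 41 = 3^2 * 27 = 9*27 = 38
  bit 3 = 0: r = r^2 mod 41 = 38^2 = 9
  bit 4 = 0: r = r^2 mod 41 = 9^2 = 40
  -> s = B^a = 40

Answer: 4 27 40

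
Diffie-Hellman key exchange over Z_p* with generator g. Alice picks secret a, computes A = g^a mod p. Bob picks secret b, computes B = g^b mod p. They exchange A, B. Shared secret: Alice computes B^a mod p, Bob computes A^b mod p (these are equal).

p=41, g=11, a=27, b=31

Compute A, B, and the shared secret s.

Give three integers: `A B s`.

Answer: 6 24 13

Derivation:
A = 11^27 mod 41  (bits of 27 = 11011)
  bit 0 = 1: r = r^2 * 11 mod 41 = 1^2 * 11 = 1*11 = 11
  bit 1 = 1: r = r^2 * 11 mod 41 = 11^2 * 11 = 39*11 = 19
  bit 2 = 0: r = r^2 mod 41 = 19^2 = 33
  bit 3 = 1: r = r^2 * 11 mod 41 = 33^2 * 11 = 23*11 = 7
  bit 4 = 1: r = r^2 * 11 mod 41 = 7^2 * 11 = 8*11 = 6
  -> A = 6
B = 11^31 mod 41  (bits of 31 = 11111)
  bit 0 = 1: r = r^2 * 11 mod 41 = 1^2 * 11 = 1*11 = 11
  bit 1 = 1: r = r^2 * 11 mod 41 = 11^2 * 11 = 39*11 = 19
  bit 2 = 1: r = r^2 * 11 mod 41 = 19^2 * 11 = 33*11 = 35
  bit 3 = 1: r = r^2 * 11 mod 41 = 35^2 * 11 = 36*11 = 27
  bit 4 = 1: r = r^2 * 11 mod 41 = 27^2 * 11 = 32*11 = 24
  -> B = 24
s = B^a = 24^27 mod 41  (bits of 27 = 11011)
  bit 0 = 1: r = r^2 * 24 mod 41 = 1^2 * 24 = 1*24 = 24
  bit 1 = 1: r = r^2 * 24 mod 41 = 24^2 * 24 = 2*24 = 7
  bit 2 = 0: r = r^2 mod 41 = 7^2 = 8
  bit 3 = 1: r = r^2 * 24 mod 41 = 8^2 * 24 = 23*24 = 19
  bit 4 = 1: r = r^2 * 24 mod 41 = 19^2 * 24 = 33*24 = 13
  -> s = B^a = 13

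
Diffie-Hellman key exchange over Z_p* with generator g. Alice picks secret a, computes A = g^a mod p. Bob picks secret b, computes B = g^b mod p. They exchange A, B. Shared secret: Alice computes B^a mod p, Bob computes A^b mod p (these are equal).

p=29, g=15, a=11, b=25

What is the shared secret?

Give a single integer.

Answer: 3

Derivation:
A = 15^11 mod 29  (bits of 11 = 1011)
  bit 0 = 1: r = r^2 * 15 mod 29 = 1^2 * 15 = 1*15 = 15
  bit 1 = 0: r = r^2 mod 29 = 15^2 = 22
  bit 2 = 1: r = r^2 * 15 mod 29 = 22^2 * 15 = 20*15 = 10
  bit 3 = 1: r = r^2 * 15 mod 29 = 10^2 * 15 = 13*15 = 21
  -> A = 21
B = 15^25 mod 29  (bits of 25 = 11001)
  bit 0 = 1: r = r^2 * 15 mod 29 = 1^2 * 15 = 1*15 = 15
  bit 1 = 1: r = r^2 * 15 mod 29 = 15^2 * 15 = 22*15 = 11
  bit 2 = 0: r = r^2 mod 29 = 11^2 = 5
  bit 3 = 0: r = r^2 mod 29 = 5^2 = 25
  bit 4 = 1: r = r^2 * 15 mod 29 = 25^2 * 15 = 16*15 = 8
  -> B = 8
s = B^a = 8^11 mod 29  (bits of 11 = 1011)
  bit 0 = 1: r = r^2 * 8 mod 29 = 1^2 * 8 = 1*8 = 8
  bit 1 = 0: r = r^2 mod 29 = 8^2 = 6
  bit 2 = 1: r = r^2 * 8 mod 29 = 6^2 * 8 = 7*8 = 27
  bit 3 = 1: r = r^2 * 8 mod 29 = 27^2 * 8 = 4*8 = 3
  -> s = B^a = 3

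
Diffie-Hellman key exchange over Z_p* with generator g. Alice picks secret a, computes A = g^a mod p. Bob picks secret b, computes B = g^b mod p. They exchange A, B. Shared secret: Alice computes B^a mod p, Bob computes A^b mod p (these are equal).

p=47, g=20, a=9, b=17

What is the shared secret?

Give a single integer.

A = 20^9 mod 47  (bits of 9 = 1001)
  bit 0 = 1: r = r^2 * 20 mod 47 = 1^2 * 20 = 1*20 = 20
  bit 1 = 0: r = r^2 mod 47 = 20^2 = 24
  bit 2 = 0: r = r^2 mod 47 = 24^2 = 12
  bit 3 = 1: r = r^2 * 20 mod 47 = 12^2 * 20 = 3*20 = 13
  -> A = 13
B = 20^17 mod 47  (bits of 17 = 10001)
  bit 0 = 1: r = r^2 * 20 mod 47 = 1^2 * 20 = 1*20 = 20
  bit 1 = 0: r = r^2 mod 47 = 20^2 = 24
  bit 2 = 0: r = r^2 mod 47 = 24^2 = 12
  bit 3 = 0: r = r^2 mod 47 = 12^2 = 3
  bit 4 = 1: r = r^2 * 20 mod 47 = 3^2 * 20 = 9*20 = 39
  -> B = 39
s = B^a = 39^9 mod 47  (bits of 9 = 1001)
  bit 0 = 1: r = r^2 * 39 mod 47 = 1^2 * 39 = 1*39 = 39
  bit 1 = 0: r = r^2 mod 47 = 39^2 = 17
  bit 2 = 0: r = r^2 mod 47 = 17^2 = 7
  bit 3 = 1: r = r^2 * 39 mod 47 = 7^2 * 39 = 2*39 = 31
  -> s = B^a = 31

Answer: 31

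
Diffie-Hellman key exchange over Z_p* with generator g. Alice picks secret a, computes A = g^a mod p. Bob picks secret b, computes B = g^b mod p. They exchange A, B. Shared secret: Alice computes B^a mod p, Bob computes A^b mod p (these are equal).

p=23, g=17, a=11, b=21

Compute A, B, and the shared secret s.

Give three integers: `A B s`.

A = 17^11 mod 23  (bits of 11 = 1011)
  bit 0 = 1: r = r^2 * 17 mod 23 = 1^2 * 17 = 1*17 = 17
  bit 1 = 0: r = r^2 mod 23 = 17^2 = 13
  bit 2 = 1: r = r^2 * 17 mod 23 = 13^2 * 17 = 8*17 = 21
  bit 3 = 1: r = r^2 * 17 mod 23 = 21^2 * 17 = 4*17 = 22
  -> A = 22
B = 17^21 mod 23  (bits of 21 = 10101)
  bit 0 = 1: r = r^2 * 17 mod 23 = 1^2 * 17 = 1*17 = 17
  bit 1 = 0: r = r^2 mod 23 = 17^2 = 13
  bit 2 = 1: r = r^2 * 17 mod 23 = 13^2 * 17 = 8*17 = 21
  bit 3 = 0: r = r^2 mod 23 = 21^2 = 4
  bit 4 = 1: r = r^2 * 17 mod 23 = 4^2 * 17 = 16*17 = 19
  -> B = 19
s = B^a = 19^11 mod 23  (bits of 11 = 1011)
  bit 0 = 1: r = r^2 * 19 mod 23 = 1^2 * 19 = 1*19 = 19
  bit 1 = 0: r = r^2 mod 23 = 19^2 = 16
  bit 2 = 1: r = r^2 * 19 mod 23 = 16^2 * 19 = 3*19 = 11
  bit 3 = 1: r = r^2 * 19 mod 23 = 11^2 * 19 = 6*19 = 22
  -> s = B^a = 22

Answer: 22 19 22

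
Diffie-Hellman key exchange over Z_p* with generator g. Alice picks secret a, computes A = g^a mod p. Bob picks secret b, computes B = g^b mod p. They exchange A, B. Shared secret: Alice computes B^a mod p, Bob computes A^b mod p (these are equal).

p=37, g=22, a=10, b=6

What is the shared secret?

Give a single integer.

A = 22^10 mod 37  (bits of 10 = 1010)
  bit 0 = 1: r = r^2 * 22 mod 37 = 1^2 * 22 = 1*22 = 22
  bit 1 = 0: r = r^2 mod 37 = 22^2 = 3
  bit 2 = 1: r = r^2 * 22 mod 37 = 3^2 * 22 = 9*22 = 13
  bit 3 = 0: r = r^2 mod 37 = 13^2 = 21
  -> A = 21
B = 22^6 mod 37  (bits of 6 = 110)
  bit 0 = 1: r = r^2 * 22 mod 37 = 1^2 * 22 = 1*22 = 22
  bit 1 = 1: r = r^2 * 22 mod 37 = 22^2 * 22 = 3*22 = 29
  bit 2 = 0: r = r^2 mod 37 = 29^2 = 27
  -> B = 27
s = B^a = 27^10 mod 37  (bits of 10 = 1010)
  bit 0 = 1: r = r^2 * 27 mod 37 = 1^2 * 27 = 1*27 = 27
  bit 1 = 0: r = r^2 mod 37 = 27^2 = 26
  bit 2 = 1: r = r^2 * 27 mod 37 = 26^2 * 27 = 10*27 = 11
  bit 3 = 0: r = r^2 mod 37 = 11^2 = 10
  -> s = B^a = 10

Answer: 10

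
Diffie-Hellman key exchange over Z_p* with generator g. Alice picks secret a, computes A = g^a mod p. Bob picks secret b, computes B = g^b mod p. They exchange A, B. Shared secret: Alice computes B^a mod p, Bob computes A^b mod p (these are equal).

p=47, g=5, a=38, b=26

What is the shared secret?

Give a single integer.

A = 5^38 mod 47  (bits of 38 = 100110)
  bit 0 = 1: r = r^2 * 5 mod 47 = 1^2 * 5 = 1*5 = 5
  bit 1 = 0: r = r^2 mod 47 = 5^2 = 25
  bit 2 = 0: r = r^2 mod 47 = 25^2 = 14
  bit 3 = 1: r = r^2 * 5 mod 47 = 14^2 * 5 = 8*5 = 40
  bit 4 = 1: r = r^2 * 5 mod 47 = 40^2 * 5 = 2*5 = 10
  bit 5 = 0: r = r^2 mod 47 = 10^2 = 6
  -> A = 6
B = 5^26 mod 47  (bits of 26 = 11010)
  bit 0 = 1: r = r^2 * 5 mod 47 = 1^2 * 5 = 1*5 = 5
  bit 1 = 1: r = r^2 * 5 mod 47 = 5^2 * 5 = 25*5 = 31
  bit 2 = 0: r = r^2 mod 47 = 31^2 = 21
  bit 3 = 1: r = r^2 * 5 mod 47 = 21^2 * 5 = 18*5 = 43
  bit 4 = 0: r = r^2 mod 47 = 43^2 = 16
  -> B = 16
s = B^a = 16^38 mod 47  (bits of 38 = 100110)
  bit 0 = 1: r = r^2 * 16 mod 47 = 1^2 * 16 = 1*16 = 16
  bit 1 = 0: r = r^2 mod 47 = 16^2 = 21
  bit 2 = 0: r = r^2 mod 47 = 21^2 = 18
  bit 3 = 1: r = r^2 * 16 mod 47 = 18^2 * 16 = 42*16 = 14
  bit 4 = 1: r = r^2 * 16 mod 47 = 14^2 * 16 = 8*16 = 34
  bit 5 = 0: r = r^2 mod 47 = 34^2 = 28
  -> s = B^a = 28

Answer: 28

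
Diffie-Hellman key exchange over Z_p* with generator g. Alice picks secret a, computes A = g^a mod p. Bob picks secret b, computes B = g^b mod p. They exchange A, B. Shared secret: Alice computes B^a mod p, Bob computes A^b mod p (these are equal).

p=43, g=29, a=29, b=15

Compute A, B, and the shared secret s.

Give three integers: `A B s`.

Answer: 12 2 2

Derivation:
A = 29^29 mod 43  (bits of 29 = 11101)
  bit 0 = 1: r = r^2 * 29 mod 43 = 1^2 * 29 = 1*29 = 29
  bit 1 = 1: r = r^2 * 29 mod 43 = 29^2 * 29 = 24*29 = 8
  bit 2 = 1: r = r^2 * 29 mod 43 = 8^2 * 29 = 21*29 = 7
  bit 3 = 0: r = r^2 mod 43 = 7^2 = 6
  bit 4 = 1: r = r^2 * 29 mod 43 = 6^2 * 29 = 36*29 = 12
  -> A = 12
B = 29^15 mod 43  (bits of 15 = 1111)
  bit 0 = 1: r = r^2 * 29 mod 43 = 1^2 * 29 = 1*29 = 29
  bit 1 = 1: r = r^2 * 29 mod 43 = 29^2 * 29 = 24*29 = 8
  bit 2 = 1: r = r^2 * 29 mod 43 = 8^2 * 29 = 21*29 = 7
  bit 3 = 1: r = r^2 * 29 mod 43 = 7^2 * 29 = 6*29 = 2
  -> B = 2
s = B^a = 2^29 mod 43  (bits of 29 = 11101)
  bit 0 = 1: r = r^2 * 2 mod 43 = 1^2 * 2 = 1*2 = 2
  bit 1 = 1: r = r^2 * 2 mod 43 = 2^2 * 2 = 4*2 = 8
  bit 2 = 1: r = r^2 * 2 mod 43 = 8^2 * 2 = 21*2 = 42
  bit 3 = 0: r = r^2 mod 43 = 42^2 = 1
  bit 4 = 1: r = r^2 * 2 mod 43 = 1^2 * 2 = 1*2 = 2
  -> s = B^a = 2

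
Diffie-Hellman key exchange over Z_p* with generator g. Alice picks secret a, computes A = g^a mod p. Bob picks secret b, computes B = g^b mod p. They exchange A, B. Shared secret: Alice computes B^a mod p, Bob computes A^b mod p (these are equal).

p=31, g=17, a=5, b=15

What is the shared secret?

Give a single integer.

A = 17^5 mod 31  (bits of 5 = 101)
  bit 0 = 1: r = r^2 * 17 mod 31 = 1^2 * 17 = 1*17 = 17
  bit 1 = 0: r = r^2 mod 31 = 17^2 = 10
  bit 2 = 1: r = r^2 * 17 mod 31 = 10^2 * 17 = 7*17 = 26
  -> A = 26
B = 17^15 mod 31  (bits of 15 = 1111)
  bit 0 = 1: r = r^2 * 17 mod 31 = 1^2 * 17 = 1*17 = 17
  bit 1 = 1: r = r^2 * 17 mod 31 = 17^2 * 17 = 10*17 = 15
  bit 2 = 1: r = r^2 * 17 mod 31 = 15^2 * 17 = 8*17 = 12
  bit 3 = 1: r = r^2 * 17 mod 31 = 12^2 * 17 = 20*17 = 30
  -> B = 30
s = B^a = 30^5 mod 31  (bits of 5 = 101)
  bit 0 = 1: r = r^2 * 30 mod 31 = 1^2 * 30 = 1*30 = 30
  bit 1 = 0: r = r^2 mod 31 = 30^2 = 1
  bit 2 = 1: r = r^2 * 30 mod 31 = 1^2 * 30 = 1*30 = 30
  -> s = B^a = 30

Answer: 30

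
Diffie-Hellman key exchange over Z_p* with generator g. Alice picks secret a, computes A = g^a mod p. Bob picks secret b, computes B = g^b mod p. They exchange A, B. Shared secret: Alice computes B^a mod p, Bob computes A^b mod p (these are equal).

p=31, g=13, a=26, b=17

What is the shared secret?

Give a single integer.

Answer: 9

Derivation:
A = 13^26 mod 31  (bits of 26 = 11010)
  bit 0 = 1: r = r^2 * 13 mod 31 = 1^2 * 13 = 1*13 = 13
  bit 1 = 1: r = r^2 * 13 mod 31 = 13^2 * 13 = 14*13 = 27
  bit 2 = 0: r = r^2 mod 31 = 27^2 = 16
  bit 3 = 1: r = r^2 * 13 mod 31 = 16^2 * 13 = 8*13 = 11
  bit 4 = 0: r = r^2 mod 31 = 11^2 = 28
  -> A = 28
B = 13^17 mod 31  (bits of 17 = 10001)
  bit 0 = 1: r = r^2 * 13 mod 31 = 1^2 * 13 = 1*13 = 13
  bit 1 = 0: r = r^2 mod 31 = 13^2 = 14
  bit 2 = 0: r = r^2 mod 31 = 14^2 = 10
  bit 3 = 0: r = r^2 mod 31 = 10^2 = 7
  bit 4 = 1: r = r^2 * 13 mod 31 = 7^2 * 13 = 18*13 = 17
  -> B = 17
s = B^a = 17^26 mod 31  (bits of 26 = 11010)
  bit 0 = 1: r = r^2 * 17 mod 31 = 1^2 * 17 = 1*17 = 17
  bit 1 = 1: r = r^2 * 17 mod 31 = 17^2 * 17 = 10*17 = 15
  bit 2 = 0: r = r^2 mod 31 = 15^2 = 8
  bit 3 = 1: r = r^2 * 17 mod 31 = 8^2 * 17 = 2*17 = 3
  bit 4 = 0: r = r^2 mod 31 = 3^2 = 9
  -> s = B^a = 9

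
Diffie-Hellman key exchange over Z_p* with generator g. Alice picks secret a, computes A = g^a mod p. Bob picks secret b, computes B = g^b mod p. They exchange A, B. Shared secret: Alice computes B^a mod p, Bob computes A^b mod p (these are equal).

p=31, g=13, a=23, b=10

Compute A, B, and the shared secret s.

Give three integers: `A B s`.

A = 13^23 mod 31  (bits of 23 = 10111)
  bit 0 = 1: r = r^2 * 13 mod 31 = 1^2 * 13 = 1*13 = 13
  bit 1 = 0: r = r^2 mod 31 = 13^2 = 14
  bit 2 = 1: r = r^2 * 13 mod 31 = 14^2 * 13 = 10*13 = 6
  bit 3 = 1: r = r^2 * 13 mod 31 = 6^2 * 13 = 5*13 = 3
  bit 4 = 1: r = r^2 * 13 mod 31 = 3^2 * 13 = 9*13 = 24
  -> A = 24
B = 13^10 mod 31  (bits of 10 = 1010)
  bit 0 = 1: r = r^2 * 13 mod 31 = 1^2 * 13 = 1*13 = 13
  bit 1 = 0: r = r^2 mod 31 = 13^2 = 14
  bit 2 = 1: r = r^2 * 13 mod 31 = 14^2 * 13 = 10*13 = 6
  bit 3 = 0: r = r^2 mod 31 = 6^2 = 5
  -> B = 5
s = B^a = 5^23 mod 31  (bits of 23 = 10111)
  bit 0 = 1: r = r^2 * 5 mod 31 = 1^2 * 5 = 1*5 = 5
  bit 1 = 0: r = r^2 mod 31 = 5^2 = 25
  bit 2 = 1: r = r^2 * 5 mod 31 = 25^2 * 5 = 5*5 = 25
  bit 3 = 1: r = r^2 * 5 mod 31 = 25^2 * 5 = 5*5 = 25
  bit 4 = 1: r = r^2 * 5 mod 31 = 25^2 * 5 = 5*5 = 25
  -> s = B^a = 25

Answer: 24 5 25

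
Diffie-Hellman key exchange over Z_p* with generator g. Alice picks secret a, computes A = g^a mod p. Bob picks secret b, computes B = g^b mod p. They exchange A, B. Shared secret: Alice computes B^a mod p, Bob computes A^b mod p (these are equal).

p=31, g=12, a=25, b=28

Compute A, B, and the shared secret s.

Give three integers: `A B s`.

A = 12^25 mod 31  (bits of 25 = 11001)
  bit 0 = 1: r = r^2 * 12 mod 31 = 1^2 * 12 = 1*12 = 12
  bit 1 = 1: r = r^2 * 12 mod 31 = 12^2 * 12 = 20*12 = 23
  bit 2 = 0: r = r^2 mod 31 = 23^2 = 2
  bit 3 = 0: r = r^2 mod 31 = 2^2 = 4
  bit 4 = 1: r = r^2 * 12 mod 31 = 4^2 * 12 = 16*12 = 6
  -> A = 6
B = 12^28 mod 31  (bits of 28 = 11100)
  bit 0 = 1: r = r^2 * 12 mod 31 = 1^2 * 12 = 1*12 = 12
  bit 1 = 1: r = r^2 * 12 mod 31 = 12^2 * 12 = 20*12 = 23
  bit 2 = 1: r = r^2 * 12 mod 31 = 23^2 * 12 = 2*12 = 24
  bit 3 = 0: r = r^2 mod 31 = 24^2 = 18
  bit 4 = 0: r = r^2 mod 31 = 18^2 = 14
  -> B = 14
s = B^a = 14^25 mod 31  (bits of 25 = 11001)
  bit 0 = 1: r = r^2 * 14 mod 31 = 1^2 * 14 = 1*14 = 14
  bit 1 = 1: r = r^2 * 14 mod 31 = 14^2 * 14 = 10*14 = 16
  bit 2 = 0: r = r^2 mod 31 = 16^2 = 8
  bit 3 = 0: r = r^2 mod 31 = 8^2 = 2
  bit 4 = 1: r = r^2 * 14 mod 31 = 2^2 * 14 = 4*14 = 25
  -> s = B^a = 25

Answer: 6 14 25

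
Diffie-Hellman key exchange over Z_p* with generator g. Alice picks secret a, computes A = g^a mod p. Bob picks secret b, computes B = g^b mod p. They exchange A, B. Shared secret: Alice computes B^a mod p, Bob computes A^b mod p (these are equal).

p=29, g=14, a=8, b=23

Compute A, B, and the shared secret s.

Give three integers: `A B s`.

Answer: 23 26 7

Derivation:
A = 14^8 mod 29  (bits of 8 = 1000)
  bit 0 = 1: r = r^2 * 14 mod 29 = 1^2 * 14 = 1*14 = 14
  bit 1 = 0: r = r^2 mod 29 = 14^2 = 22
  bit 2 = 0: r = r^2 mod 29 = 22^2 = 20
  bit 3 = 0: r = r^2 mod 29 = 20^2 = 23
  -> A = 23
B = 14^23 mod 29  (bits of 23 = 10111)
  bit 0 = 1: r = r^2 * 14 mod 29 = 1^2 * 14 = 1*14 = 14
  bit 1 = 0: r = r^2 mod 29 = 14^2 = 22
  bit 2 = 1: r = r^2 * 14 mod 29 = 22^2 * 14 = 20*14 = 19
  bit 3 = 1: r = r^2 * 14 mod 29 = 19^2 * 14 = 13*14 = 8
  bit 4 = 1: r = r^2 * 14 mod 29 = 8^2 * 14 = 6*14 = 26
  -> B = 26
s = B^a = 26^8 mod 29  (bits of 8 = 1000)
  bit 0 = 1: r = r^2 * 26 mod 29 = 1^2 * 26 = 1*26 = 26
  bit 1 = 0: r = r^2 mod 29 = 26^2 = 9
  bit 2 = 0: r = r^2 mod 29 = 9^2 = 23
  bit 3 = 0: r = r^2 mod 29 = 23^2 = 7
  -> s = B^a = 7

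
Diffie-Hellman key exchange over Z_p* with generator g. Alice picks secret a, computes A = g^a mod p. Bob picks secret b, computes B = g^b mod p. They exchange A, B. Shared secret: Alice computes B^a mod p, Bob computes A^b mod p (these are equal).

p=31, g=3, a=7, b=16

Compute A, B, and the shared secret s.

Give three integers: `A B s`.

A = 3^7 mod 31  (bits of 7 = 111)
  bit 0 = 1: r = r^2 * 3 mod 31 = 1^2 * 3 = 1*3 = 3
  bit 1 = 1: r = r^2 * 3 mod 31 = 3^2 * 3 = 9*3 = 27
  bit 2 = 1: r = r^2 * 3 mod 31 = 27^2 * 3 = 16*3 = 17
  -> A = 17
B = 3^16 mod 31  (bits of 16 = 10000)
  bit 0 = 1: r = r^2 * 3 mod 31 = 1^2 * 3 = 1*3 = 3
  bit 1 = 0: r = r^2 mod 31 = 3^2 = 9
  bit 2 = 0: r = r^2 mod 31 = 9^2 = 19
  bit 3 = 0: r = r^2 mod 31 = 19^2 = 20
  bit 4 = 0: r = r^2 mod 31 = 20^2 = 28
  -> B = 28
s = B^a = 28^7 mod 31  (bits of 7 = 111)
  bit 0 = 1: r = r^2 * 28 mod 31 = 1^2 * 28 = 1*28 = 28
  bit 1 = 1: r = r^2 * 28 mod 31 = 28^2 * 28 = 9*28 = 4
  bit 2 = 1: r = r^2 * 28 mod 31 = 4^2 * 28 = 16*28 = 14
  -> s = B^a = 14

Answer: 17 28 14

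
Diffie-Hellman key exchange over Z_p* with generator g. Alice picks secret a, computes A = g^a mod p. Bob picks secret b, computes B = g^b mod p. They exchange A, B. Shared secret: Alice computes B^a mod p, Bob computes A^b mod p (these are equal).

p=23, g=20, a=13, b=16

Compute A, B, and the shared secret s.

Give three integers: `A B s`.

A = 20^13 mod 23  (bits of 13 = 1101)
  bit 0 = 1: r = r^2 * 20 mod 23 = 1^2 * 20 = 1*20 = 20
  bit 1 = 1: r = r^2 * 20 mod 23 = 20^2 * 20 = 9*20 = 19
  bit 2 = 0: r = r^2 mod 23 = 19^2 = 16
  bit 3 = 1: r = r^2 * 20 mod 23 = 16^2 * 20 = 3*20 = 14
  -> A = 14
B = 20^16 mod 23  (bits of 16 = 10000)
  bit 0 = 1: r = r^2 * 20 mod 23 = 1^2 * 20 = 1*20 = 20
  bit 1 = 0: r = r^2 mod 23 = 20^2 = 9
  bit 2 = 0: r = r^2 mod 23 = 9^2 = 12
  bit 3 = 0: r = r^2 mod 23 = 12^2 = 6
  bit 4 = 0: r = r^2 mod 23 = 6^2 = 13
  -> B = 13
s = B^a = 13^13 mod 23  (bits of 13 = 1101)
  bit 0 = 1: r = r^2 * 13 mod 23 = 1^2 * 13 = 1*13 = 13
  bit 1 = 1: r = r^2 * 13 mod 23 = 13^2 * 13 = 8*13 = 12
  bit 2 = 0: r = r^2 mod 23 = 12^2 = 6
  bit 3 = 1: r = r^2 * 13 mod 23 = 6^2 * 13 = 13*13 = 8
  -> s = B^a = 8

Answer: 14 13 8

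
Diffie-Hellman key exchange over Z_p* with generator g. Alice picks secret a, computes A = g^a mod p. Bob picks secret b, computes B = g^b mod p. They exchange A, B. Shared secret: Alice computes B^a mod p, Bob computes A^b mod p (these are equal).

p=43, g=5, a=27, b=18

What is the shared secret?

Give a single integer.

A = 5^27 mod 43  (bits of 27 = 11011)
  bit 0 = 1: r = r^2 * 5 mod 43 = 1^2 * 5 = 1*5 = 5
  bit 1 = 1: r = r^2 * 5 mod 43 = 5^2 * 5 = 25*5 = 39
  bit 2 = 0: r = r^2 mod 43 = 39^2 = 16
  bit 3 = 1: r = r^2 * 5 mod 43 = 16^2 * 5 = 41*5 = 33
  bit 4 = 1: r = r^2 * 5 mod 43 = 33^2 * 5 = 14*5 = 27
  -> A = 27
B = 5^18 mod 43  (bits of 18 = 10010)
  bit 0 = 1: r = r^2 * 5 mod 43 = 1^2 * 5 = 1*5 = 5
  bit 1 = 0: r = r^2 mod 43 = 5^2 = 25
  bit 2 = 0: r = r^2 mod 43 = 25^2 = 23
  bit 3 = 1: r = r^2 * 5 mod 43 = 23^2 * 5 = 13*5 = 22
  bit 4 = 0: r = r^2 mod 43 = 22^2 = 11
  -> B = 11
s = B^a = 11^27 mod 43  (bits of 27 = 11011)
  bit 0 = 1: r = r^2 * 11 mod 43 = 1^2 * 11 = 1*11 = 11
  bit 1 = 1: r = r^2 * 11 mod 43 = 11^2 * 11 = 35*11 = 41
  bit 2 = 0: r = r^2 mod 43 = 41^2 = 4
  bit 3 = 1: r = r^2 * 11 mod 43 = 4^2 * 11 = 16*11 = 4
  bit 4 = 1: r = r^2 * 11 mod 43 = 4^2 * 11 = 16*11 = 4
  -> s = B^a = 4

Answer: 4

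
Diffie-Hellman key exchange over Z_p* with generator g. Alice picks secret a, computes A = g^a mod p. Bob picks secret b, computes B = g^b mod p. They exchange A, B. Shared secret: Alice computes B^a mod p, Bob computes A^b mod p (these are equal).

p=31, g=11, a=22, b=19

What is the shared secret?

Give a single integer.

Answer: 10

Derivation:
A = 11^22 mod 31  (bits of 22 = 10110)
  bit 0 = 1: r = r^2 * 11 mod 31 = 1^2 * 11 = 1*11 = 11
  bit 1 = 0: r = r^2 mod 31 = 11^2 = 28
  bit 2 = 1: r = r^2 * 11 mod 31 = 28^2 * 11 = 9*11 = 6
  bit 3 = 1: r = r^2 * 11 mod 31 = 6^2 * 11 = 5*11 = 24
  bit 4 = 0: r = r^2 mod 31 = 24^2 = 18
  -> A = 18
B = 11^19 mod 31  (bits of 19 = 10011)
  bit 0 = 1: r = r^2 * 11 mod 31 = 1^2 * 11 = 1*11 = 11
  bit 1 = 0: r = r^2 mod 31 = 11^2 = 28
  bit 2 = 0: r = r^2 mod 31 = 28^2 = 9
  bit 3 = 1: r = r^2 * 11 mod 31 = 9^2 * 11 = 19*11 = 23
  bit 4 = 1: r = r^2 * 11 mod 31 = 23^2 * 11 = 2*11 = 22
  -> B = 22
s = B^a = 22^22 mod 31  (bits of 22 = 10110)
  bit 0 = 1: r = r^2 * 22 mod 31 = 1^2 * 22 = 1*22 = 22
  bit 1 = 0: r = r^2 mod 31 = 22^2 = 19
  bit 2 = 1: r = r^2 * 22 mod 31 = 19^2 * 22 = 20*22 = 6
  bit 3 = 1: r = r^2 * 22 mod 31 = 6^2 * 22 = 5*22 = 17
  bit 4 = 0: r = r^2 mod 31 = 17^2 = 10
  -> s = B^a = 10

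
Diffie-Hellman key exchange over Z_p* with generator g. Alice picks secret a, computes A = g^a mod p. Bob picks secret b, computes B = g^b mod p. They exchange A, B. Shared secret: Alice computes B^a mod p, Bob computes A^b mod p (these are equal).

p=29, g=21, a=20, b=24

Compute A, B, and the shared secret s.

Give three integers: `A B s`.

A = 21^20 mod 29  (bits of 20 = 10100)
  bit 0 = 1: r = r^2 * 21 mod 29 = 1^2 * 21 = 1*21 = 21
  bit 1 = 0: r = r^2 mod 29 = 21^2 = 6
  bit 2 = 1: r = r^2 * 21 mod 29 = 6^2 * 21 = 7*21 = 2
  bit 3 = 0: r = r^2 mod 29 = 2^2 = 4
  bit 4 = 0: r = r^2 mod 29 = 4^2 = 16
  -> A = 16
B = 21^24 mod 29  (bits of 24 = 11000)
  bit 0 = 1: r = r^2 * 21 mod 29 = 1^2 * 21 = 1*21 = 21
  bit 1 = 1: r = r^2 * 21 mod 29 = 21^2 * 21 = 6*21 = 10
  bit 2 = 0: r = r^2 mod 29 = 10^2 = 13
  bit 3 = 0: r = r^2 mod 29 = 13^2 = 24
  bit 4 = 0: r = r^2 mod 29 = 24^2 = 25
  -> B = 25
s = B^a = 25^20 mod 29  (bits of 20 = 10100)
  bit 0 = 1: r = r^2 * 25 mod 29 = 1^2 * 25 = 1*25 = 25
  bit 1 = 0: r = r^2 mod 29 = 25^2 = 16
  bit 2 = 1: r = r^2 * 25 mod 29 = 16^2 * 25 = 24*25 = 20
  bit 3 = 0: r = r^2 mod 29 = 20^2 = 23
  bit 4 = 0: r = r^2 mod 29 = 23^2 = 7
  -> s = B^a = 7

Answer: 16 25 7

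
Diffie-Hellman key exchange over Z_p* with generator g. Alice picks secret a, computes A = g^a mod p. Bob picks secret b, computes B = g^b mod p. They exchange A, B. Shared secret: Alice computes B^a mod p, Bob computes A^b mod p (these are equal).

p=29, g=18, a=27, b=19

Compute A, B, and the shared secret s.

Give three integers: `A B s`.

A = 18^27 mod 29  (bits of 27 = 11011)
  bit 0 = 1: r = r^2 * 18 mod 29 = 1^2 * 18 = 1*18 = 18
  bit 1 = 1: r = r^2 * 18 mod 29 = 18^2 * 18 = 5*18 = 3
  bit 2 = 0: r = r^2 mod 29 = 3^2 = 9
  bit 3 = 1: r = r^2 * 18 mod 29 = 9^2 * 18 = 23*18 = 8
  bit 4 = 1: r = r^2 * 18 mod 29 = 8^2 * 18 = 6*18 = 21
  -> A = 21
B = 18^19 mod 29  (bits of 19 = 10011)
  bit 0 = 1: r = r^2 * 18 mod 29 = 1^2 * 18 = 1*18 = 18
  bit 1 = 0: r = r^2 mod 29 = 18^2 = 5
  bit 2 = 0: r = r^2 mod 29 = 5^2 = 25
  bit 3 = 1: r = r^2 * 18 mod 29 = 25^2 * 18 = 16*18 = 27
  bit 4 = 1: r = r^2 * 18 mod 29 = 27^2 * 18 = 4*18 = 14
  -> B = 14
s = B^a = 14^27 mod 29  (bits of 27 = 11011)
  bit 0 = 1: r = r^2 * 14 mod 29 = 1^2 * 14 = 1*14 = 14
  bit 1 = 1: r = r^2 * 14 mod 29 = 14^2 * 14 = 22*14 = 18
  bit 2 = 0: r = r^2 mod 29 = 18^2 = 5
  bit 3 = 1: r = r^2 * 14 mod 29 = 5^2 * 14 = 25*14 = 2
  bit 4 = 1: r = r^2 * 14 mod 29 = 2^2 * 14 = 4*14 = 27
  -> s = B^a = 27

Answer: 21 14 27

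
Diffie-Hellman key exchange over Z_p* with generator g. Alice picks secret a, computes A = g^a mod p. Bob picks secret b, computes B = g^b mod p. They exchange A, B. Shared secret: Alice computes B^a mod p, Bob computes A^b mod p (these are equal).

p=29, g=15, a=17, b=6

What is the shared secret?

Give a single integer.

A = 15^17 mod 29  (bits of 17 = 10001)
  bit 0 = 1: r = r^2 * 15 mod 29 = 1^2 * 15 = 1*15 = 15
  bit 1 = 0: r = r^2 mod 29 = 15^2 = 22
  bit 2 = 0: r = r^2 mod 29 = 22^2 = 20
  bit 3 = 0: r = r^2 mod 29 = 20^2 = 23
  bit 4 = 1: r = r^2 * 15 mod 29 = 23^2 * 15 = 7*15 = 18
  -> A = 18
B = 15^6 mod 29  (bits of 6 = 110)
  bit 0 = 1: r = r^2 * 15 mod 29 = 1^2 * 15 = 1*15 = 15
  bit 1 = 1: r = r^2 * 15 mod 29 = 15^2 * 15 = 22*15 = 11
  bit 2 = 0: r = r^2 mod 29 = 11^2 = 5
  -> B = 5
s = B^a = 5^17 mod 29  (bits of 17 = 10001)
  bit 0 = 1: r = r^2 * 5 mod 29 = 1^2 * 5 = 1*5 = 5
  bit 1 = 0: r = r^2 mod 29 = 5^2 = 25
  bit 2 = 0: r = r^2 mod 29 = 25^2 = 16
  bit 3 = 0: r = r^2 mod 29 = 16^2 = 24
  bit 4 = 1: r = r^2 * 5 mod 29 = 24^2 * 5 = 25*5 = 9
  -> s = B^a = 9

Answer: 9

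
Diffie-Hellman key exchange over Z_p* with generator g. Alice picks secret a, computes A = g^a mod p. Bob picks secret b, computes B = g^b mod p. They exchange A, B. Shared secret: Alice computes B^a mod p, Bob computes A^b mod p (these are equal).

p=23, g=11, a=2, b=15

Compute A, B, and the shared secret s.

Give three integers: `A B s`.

Answer: 6 10 8

Derivation:
A = 11^2 mod 23  (bits of 2 = 10)
  bit 0 = 1: r = r^2 * 11 mod 23 = 1^2 * 11 = 1*11 = 11
  bit 1 = 0: r = r^2 mod 23 = 11^2 = 6
  -> A = 6
B = 11^15 mod 23  (bits of 15 = 1111)
  bit 0 = 1: r = r^2 * 11 mod 23 = 1^2 * 11 = 1*11 = 11
  bit 1 = 1: r = r^2 * 11 mod 23 = 11^2 * 11 = 6*11 = 20
  bit 2 = 1: r = r^2 * 11 mod 23 = 20^2 * 11 = 9*11 = 7
  bit 3 = 1: r = r^2 * 11 mod 23 = 7^2 * 11 = 3*11 = 10
  -> B = 10
s = B^a = 10^2 mod 23  (bits of 2 = 10)
  bit 0 = 1: r = r^2 * 10 mod 23 = 1^2 * 10 = 1*10 = 10
  bit 1 = 0: r = r^2 mod 23 = 10^2 = 8
  -> s = B^a = 8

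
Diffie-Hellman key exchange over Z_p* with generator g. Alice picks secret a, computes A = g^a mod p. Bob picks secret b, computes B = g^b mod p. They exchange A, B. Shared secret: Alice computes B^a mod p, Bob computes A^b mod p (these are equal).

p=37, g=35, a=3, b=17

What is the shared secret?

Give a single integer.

Answer: 14

Derivation:
A = 35^3 mod 37  (bits of 3 = 11)
  bit 0 = 1: r = r^2 * 35 mod 37 = 1^2 * 35 = 1*35 = 35
  bit 1 = 1: r = r^2 * 35 mod 37 = 35^2 * 35 = 4*35 = 29
  -> A = 29
B = 35^17 mod 37  (bits of 17 = 10001)
  bit 0 = 1: r = r^2 * 35 mod 37 = 1^2 * 35 = 1*35 = 35
  bit 1 = 0: r = r^2 mod 37 = 35^2 = 4
  bit 2 = 0: r = r^2 mod 37 = 4^2 = 16
  bit 3 = 0: r = r^2 mod 37 = 16^2 = 34
  bit 4 = 1: r = r^2 * 35 mod 37 = 34^2 * 35 = 9*35 = 19
  -> B = 19
s = B^a = 19^3 mod 37  (bits of 3 = 11)
  bit 0 = 1: r = r^2 * 19 mod 37 = 1^2 * 19 = 1*19 = 19
  bit 1 = 1: r = r^2 * 19 mod 37 = 19^2 * 19 = 28*19 = 14
  -> s = B^a = 14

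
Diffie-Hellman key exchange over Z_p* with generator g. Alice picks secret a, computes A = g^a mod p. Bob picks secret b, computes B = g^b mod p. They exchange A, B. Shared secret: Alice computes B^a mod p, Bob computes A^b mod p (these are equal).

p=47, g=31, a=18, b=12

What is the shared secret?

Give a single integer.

A = 31^18 mod 47  (bits of 18 = 10010)
  bit 0 = 1: r = r^2 * 31 mod 47 = 1^2 * 31 = 1*31 = 31
  bit 1 = 0: r = r^2 mod 47 = 31^2 = 21
  bit 2 = 0: r = r^2 mod 47 = 21^2 = 18
  bit 3 = 1: r = r^2 * 31 mod 47 = 18^2 * 31 = 42*31 = 33
  bit 4 = 0: r = r^2 mod 47 = 33^2 = 8
  -> A = 8
B = 31^12 mod 47  (bits of 12 = 1100)
  bit 0 = 1: r = r^2 * 31 mod 47 = 1^2 * 31 = 1*31 = 31
  bit 1 = 1: r = r^2 * 31 mod 47 = 31^2 * 31 = 21*31 = 40
  bit 2 = 0: r = r^2 mod 47 = 40^2 = 2
  bit 3 = 0: r = r^2 mod 47 = 2^2 = 4
  -> B = 4
s = B^a = 4^18 mod 47  (bits of 18 = 10010)
  bit 0 = 1: r = r^2 * 4 mod 47 = 1^2 * 4 = 1*4 = 4
  bit 1 = 0: r = r^2 mod 47 = 4^2 = 16
  bit 2 = 0: r = r^2 mod 47 = 16^2 = 21
  bit 3 = 1: r = r^2 * 4 mod 47 = 21^2 * 4 = 18*4 = 25
  bit 4 = 0: r = r^2 mod 47 = 25^2 = 14
  -> s = B^a = 14

Answer: 14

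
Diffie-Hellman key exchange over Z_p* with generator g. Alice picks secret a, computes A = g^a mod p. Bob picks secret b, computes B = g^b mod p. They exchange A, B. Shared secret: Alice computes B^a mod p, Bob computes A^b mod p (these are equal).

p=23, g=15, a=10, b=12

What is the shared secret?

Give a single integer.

A = 15^10 mod 23  (bits of 10 = 1010)
  bit 0 = 1: r = r^2 * 15 mod 23 = 1^2 * 15 = 1*15 = 15
  bit 1 = 0: r = r^2 mod 23 = 15^2 = 18
  bit 2 = 1: r = r^2 * 15 mod 23 = 18^2 * 15 = 2*15 = 7
  bit 3 = 0: r = r^2 mod 23 = 7^2 = 3
  -> A = 3
B = 15^12 mod 23  (bits of 12 = 1100)
  bit 0 = 1: r = r^2 * 15 mod 23 = 1^2 * 15 = 1*15 = 15
  bit 1 = 1: r = r^2 * 15 mod 23 = 15^2 * 15 = 18*15 = 17
  bit 2 = 0: r = r^2 mod 23 = 17^2 = 13
  bit 3 = 0: r = r^2 mod 23 = 13^2 = 8
  -> B = 8
s = B^a = 8^10 mod 23  (bits of 10 = 1010)
  bit 0 = 1: r = r^2 * 8 mod 23 = 1^2 * 8 = 1*8 = 8
  bit 1 = 0: r = r^2 mod 23 = 8^2 = 18
  bit 2 = 1: r = r^2 * 8 mod 23 = 18^2 * 8 = 2*8 = 16
  bit 3 = 0: r = r^2 mod 23 = 16^2 = 3
  -> s = B^a = 3

Answer: 3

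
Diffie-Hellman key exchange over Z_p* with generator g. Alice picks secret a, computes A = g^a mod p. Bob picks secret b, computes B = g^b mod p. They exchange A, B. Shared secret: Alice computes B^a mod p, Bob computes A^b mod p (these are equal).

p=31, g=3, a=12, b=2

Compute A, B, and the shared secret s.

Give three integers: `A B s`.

Answer: 8 9 2

Derivation:
A = 3^12 mod 31  (bits of 12 = 1100)
  bit 0 = 1: r = r^2 * 3 mod 31 = 1^2 * 3 = 1*3 = 3
  bit 1 = 1: r = r^2 * 3 mod 31 = 3^2 * 3 = 9*3 = 27
  bit 2 = 0: r = r^2 mod 31 = 27^2 = 16
  bit 3 = 0: r = r^2 mod 31 = 16^2 = 8
  -> A = 8
B = 3^2 mod 31  (bits of 2 = 10)
  bit 0 = 1: r = r^2 * 3 mod 31 = 1^2 * 3 = 1*3 = 3
  bit 1 = 0: r = r^2 mod 31 = 3^2 = 9
  -> B = 9
s = B^a = 9^12 mod 31  (bits of 12 = 1100)
  bit 0 = 1: r = r^2 * 9 mod 31 = 1^2 * 9 = 1*9 = 9
  bit 1 = 1: r = r^2 * 9 mod 31 = 9^2 * 9 = 19*9 = 16
  bit 2 = 0: r = r^2 mod 31 = 16^2 = 8
  bit 3 = 0: r = r^2 mod 31 = 8^2 = 2
  -> s = B^a = 2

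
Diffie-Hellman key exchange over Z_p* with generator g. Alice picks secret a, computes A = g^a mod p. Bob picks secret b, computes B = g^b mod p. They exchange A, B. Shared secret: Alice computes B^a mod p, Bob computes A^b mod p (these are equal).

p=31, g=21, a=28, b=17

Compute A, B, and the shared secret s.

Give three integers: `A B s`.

Answer: 9 24 19

Derivation:
A = 21^28 mod 31  (bits of 28 = 11100)
  bit 0 = 1: r = r^2 * 21 mod 31 = 1^2 * 21 = 1*21 = 21
  bit 1 = 1: r = r^2 * 21 mod 31 = 21^2 * 21 = 7*21 = 23
  bit 2 = 1: r = r^2 * 21 mod 31 = 23^2 * 21 = 2*21 = 11
  bit 3 = 0: r = r^2 mod 31 = 11^2 = 28
  bit 4 = 0: r = r^2 mod 31 = 28^2 = 9
  -> A = 9
B = 21^17 mod 31  (bits of 17 = 10001)
  bit 0 = 1: r = r^2 * 21 mod 31 = 1^2 * 21 = 1*21 = 21
  bit 1 = 0: r = r^2 mod 31 = 21^2 = 7
  bit 2 = 0: r = r^2 mod 31 = 7^2 = 18
  bit 3 = 0: r = r^2 mod 31 = 18^2 = 14
  bit 4 = 1: r = r^2 * 21 mod 31 = 14^2 * 21 = 10*21 = 24
  -> B = 24
s = B^a = 24^28 mod 31  (bits of 28 = 11100)
  bit 0 = 1: r = r^2 * 24 mod 31 = 1^2 * 24 = 1*24 = 24
  bit 1 = 1: r = r^2 * 24 mod 31 = 24^2 * 24 = 18*24 = 29
  bit 2 = 1: r = r^2 * 24 mod 31 = 29^2 * 24 = 4*24 = 3
  bit 3 = 0: r = r^2 mod 31 = 3^2 = 9
  bit 4 = 0: r = r^2 mod 31 = 9^2 = 19
  -> s = B^a = 19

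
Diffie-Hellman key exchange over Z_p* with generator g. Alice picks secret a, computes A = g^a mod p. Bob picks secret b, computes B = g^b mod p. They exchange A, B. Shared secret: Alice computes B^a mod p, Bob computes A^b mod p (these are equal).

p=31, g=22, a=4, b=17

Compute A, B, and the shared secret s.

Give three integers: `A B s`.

A = 22^4 mod 31  (bits of 4 = 100)
  bit 0 = 1: r = r^2 * 22 mod 31 = 1^2 * 22 = 1*22 = 22
  bit 1 = 0: r = r^2 mod 31 = 22^2 = 19
  bit 2 = 0: r = r^2 mod 31 = 19^2 = 20
  -> A = 20
B = 22^17 mod 31  (bits of 17 = 10001)
  bit 0 = 1: r = r^2 * 22 mod 31 = 1^2 * 22 = 1*22 = 22
  bit 1 = 0: r = r^2 mod 31 = 22^2 = 19
  bit 2 = 0: r = r^2 mod 31 = 19^2 = 20
  bit 3 = 0: r = r^2 mod 31 = 20^2 = 28
  bit 4 = 1: r = r^2 * 22 mod 31 = 28^2 * 22 = 9*22 = 12
  -> B = 12
s = B^a = 12^4 mod 31  (bits of 4 = 100)
  bit 0 = 1: r = r^2 * 12 mod 31 = 1^2 * 12 = 1*12 = 12
  bit 1 = 0: r = r^2 mod 31 = 12^2 = 20
  bit 2 = 0: r = r^2 mod 31 = 20^2 = 28
  -> s = B^a = 28

Answer: 20 12 28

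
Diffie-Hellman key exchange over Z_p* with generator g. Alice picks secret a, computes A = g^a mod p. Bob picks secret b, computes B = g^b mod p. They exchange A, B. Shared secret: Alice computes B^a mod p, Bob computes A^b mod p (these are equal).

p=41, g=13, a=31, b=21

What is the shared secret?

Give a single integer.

Answer: 35

Derivation:
A = 13^31 mod 41  (bits of 31 = 11111)
  bit 0 = 1: r = r^2 * 13 mod 41 = 1^2 * 13 = 1*13 = 13
  bit 1 = 1: r = r^2 * 13 mod 41 = 13^2 * 13 = 5*13 = 24
  bit 2 = 1: r = r^2 * 13 mod 41 = 24^2 * 13 = 2*13 = 26
  bit 3 = 1: r = r^2 * 13 mod 41 = 26^2 * 13 = 20*13 = 14
  bit 4 = 1: r = r^2 * 13 mod 41 = 14^2 * 13 = 32*13 = 6
  -> A = 6
B = 13^21 mod 41  (bits of 21 = 10101)
  bit 0 = 1: r = r^2 * 13 mod 41 = 1^2 * 13 = 1*13 = 13
  bit 1 = 0: r = r^2 mod 41 = 13^2 = 5
  bit 2 = 1: r = r^2 * 13 mod 41 = 5^2 * 13 = 25*13 = 38
  bit 3 = 0: r = r^2 mod 41 = 38^2 = 9
  bit 4 = 1: r = r^2 * 13 mod 41 = 9^2 * 13 = 40*13 = 28
  -> B = 28
s = B^a = 28^31 mod 41  (bits of 31 = 11111)
  bit 0 = 1: r = r^2 * 28 mod 41 = 1^2 * 28 = 1*28 = 28
  bit 1 = 1: r = r^2 * 28 mod 41 = 28^2 * 28 = 5*28 = 17
  bit 2 = 1: r = r^2 * 28 mod 41 = 17^2 * 28 = 2*28 = 15
  bit 3 = 1: r = r^2 * 28 mod 41 = 15^2 * 28 = 20*28 = 27
  bit 4 = 1: r = r^2 * 28 mod 41 = 27^2 * 28 = 32*28 = 35
  -> s = B^a = 35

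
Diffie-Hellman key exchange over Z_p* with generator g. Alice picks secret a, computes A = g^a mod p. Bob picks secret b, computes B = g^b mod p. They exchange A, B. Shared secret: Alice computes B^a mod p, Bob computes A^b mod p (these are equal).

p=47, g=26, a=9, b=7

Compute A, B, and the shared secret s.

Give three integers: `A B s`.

A = 26^9 mod 47  (bits of 9 = 1001)
  bit 0 = 1: r = r^2 * 26 mod 47 = 1^2 * 26 = 1*26 = 26
  bit 1 = 0: r = r^2 mod 47 = 26^2 = 18
  bit 2 = 0: r = r^2 mod 47 = 18^2 = 42
  bit 3 = 1: r = r^2 * 26 mod 47 = 42^2 * 26 = 25*26 = 39
  -> A = 39
B = 26^7 mod 47  (bits of 7 = 111)
  bit 0 = 1: r = r^2 * 26 mod 47 = 1^2 * 26 = 1*26 = 26
  bit 1 = 1: r = r^2 * 26 mod 47 = 26^2 * 26 = 18*26 = 45
  bit 2 = 1: r = r^2 * 26 mod 47 = 45^2 * 26 = 4*26 = 10
  -> B = 10
s = B^a = 10^9 mod 47  (bits of 9 = 1001)
  bit 0 = 1: r = r^2 * 10 mod 47 = 1^2 * 10 = 1*10 = 10
  bit 1 = 0: r = r^2 mod 47 = 10^2 = 6
  bit 2 = 0: r = r^2 mod 47 = 6^2 = 36
  bit 3 = 1: r = r^2 * 10 mod 47 = 36^2 * 10 = 27*10 = 35
  -> s = B^a = 35

Answer: 39 10 35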